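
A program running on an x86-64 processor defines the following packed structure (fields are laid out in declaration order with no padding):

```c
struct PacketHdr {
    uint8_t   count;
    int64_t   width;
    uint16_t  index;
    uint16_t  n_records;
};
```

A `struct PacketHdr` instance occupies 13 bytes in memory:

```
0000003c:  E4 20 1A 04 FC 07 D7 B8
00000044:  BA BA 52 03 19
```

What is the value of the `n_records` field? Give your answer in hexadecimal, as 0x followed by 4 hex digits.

`n_records` follows `count` (1 B), `width` (8 B), `index` (2 B), so it starts at offset 1 + 8 + 2 = 11 and occupies 2 bytes.
Bytes at offsets 11..12: 03 19.
Little-endian: lowest address holds the least-significant byte.
Reassemble most-significant byte first: 19 03 → 0x1903.

0x1903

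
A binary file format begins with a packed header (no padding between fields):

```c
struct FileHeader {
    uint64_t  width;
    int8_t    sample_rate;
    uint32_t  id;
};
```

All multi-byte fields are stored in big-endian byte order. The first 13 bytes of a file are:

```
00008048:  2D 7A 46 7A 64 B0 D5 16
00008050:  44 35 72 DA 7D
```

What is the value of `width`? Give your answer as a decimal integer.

3277009170354722070

`width` is the first field, at byte offset 0, occupying 8 bytes.
Bytes at offsets 0..7: 2D 7A 46 7A 64 B0 D5 16.
In big-endian order the high byte comes first in memory.
The bytes are already most-significant first: 0x2D7A467A64B0D516.
0x2D7A467A64B0D516 = 3277009170354722070.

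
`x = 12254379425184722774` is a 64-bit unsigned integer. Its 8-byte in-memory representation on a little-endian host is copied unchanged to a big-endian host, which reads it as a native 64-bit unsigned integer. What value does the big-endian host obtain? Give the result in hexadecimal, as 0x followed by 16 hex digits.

12254379425184722774 in 64-bit hexadecimal is 0xAA104D2924FDAF56.
Stored little-endian, the bytes at ascending addresses are 56 AF FD 24 29 4D 10 AA.
Read back as big-endian, the last byte is least significant, giving 0x56AFFD24294D10AA.

0x56AFFD24294D10AA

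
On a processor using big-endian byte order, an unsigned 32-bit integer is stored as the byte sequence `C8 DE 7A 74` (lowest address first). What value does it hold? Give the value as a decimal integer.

Big-endian stores the most-significant byte at the lowest address.
The bytes are already most-significant first: 0xC8DE7A74.
0xC8DE7A74 = 3370023540.

3370023540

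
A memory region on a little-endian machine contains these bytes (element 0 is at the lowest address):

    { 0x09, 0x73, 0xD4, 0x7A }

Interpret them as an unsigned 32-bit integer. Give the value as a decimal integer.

In little-endian order the low byte comes first in memory.
Reassemble most-significant byte first: 7A D4 73 09 → 0x7AD47309.
0x7AD47309 = 2060743433.

2060743433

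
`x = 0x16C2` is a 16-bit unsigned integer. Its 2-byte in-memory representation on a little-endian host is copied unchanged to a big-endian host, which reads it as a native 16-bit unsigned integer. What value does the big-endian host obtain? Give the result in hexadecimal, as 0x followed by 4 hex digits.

0xC216

Stored little-endian, the bytes at ascending addresses are C2 16.
Read back as big-endian, the last byte is least significant, giving 0xC216.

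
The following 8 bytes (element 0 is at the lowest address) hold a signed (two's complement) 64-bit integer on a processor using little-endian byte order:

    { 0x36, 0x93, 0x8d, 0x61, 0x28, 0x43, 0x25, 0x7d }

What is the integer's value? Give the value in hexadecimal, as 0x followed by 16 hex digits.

0x7D254328618D9336

In little-endian order the low byte comes first in memory.
Reassemble most-significant byte first: 7D 25 43 28 61 8D 93 36 → 0x7D254328618D9336.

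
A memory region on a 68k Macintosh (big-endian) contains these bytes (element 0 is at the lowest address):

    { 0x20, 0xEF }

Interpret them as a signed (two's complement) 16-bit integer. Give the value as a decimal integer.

Big-endian: lowest address holds the most-significant byte.
The bytes are already most-significant first: 0x20EF.
0x20EF = 8431.

8431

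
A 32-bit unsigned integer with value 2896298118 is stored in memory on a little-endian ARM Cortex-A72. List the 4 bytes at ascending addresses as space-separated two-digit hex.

2896298118 in hexadecimal, padded to 32 bits, is 0xACA20086.
Split into bytes (most-significant first): AC A2 00 86.
Little-endian stores the least-significant byte at the lowest address.
So at ascending addresses the bytes are 86 00 A2 AC.

86 00 A2 AC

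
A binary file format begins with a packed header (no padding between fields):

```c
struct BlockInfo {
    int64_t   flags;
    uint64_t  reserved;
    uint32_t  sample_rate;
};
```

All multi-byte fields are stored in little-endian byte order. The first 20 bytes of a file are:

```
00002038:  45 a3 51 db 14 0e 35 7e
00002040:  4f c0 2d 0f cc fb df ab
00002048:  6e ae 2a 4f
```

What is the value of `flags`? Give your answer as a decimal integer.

`flags` is the first field, at byte offset 0, occupying 8 bytes.
Bytes at offsets 0..7: 45 A3 51 DB 14 0E 35 7E.
Little-endian stores the least-significant byte at the lowest address.
Reassemble most-significant byte first: 7E 35 0E 14 DB 51 A3 45 → 0x7E350E14DB51A345.
0x7E350E14DB51A345 = 9094190505286280005.

9094190505286280005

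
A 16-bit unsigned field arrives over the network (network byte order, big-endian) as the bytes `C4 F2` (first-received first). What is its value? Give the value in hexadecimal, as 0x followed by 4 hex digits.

0xC4F2

In big-endian order the high byte comes first in memory.
The bytes are already most-significant first: 0xC4F2.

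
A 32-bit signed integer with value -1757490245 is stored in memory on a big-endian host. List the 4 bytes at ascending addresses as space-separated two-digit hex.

97 3E D3 BB

Two's complement of -1757490245 in 32 bits: 1757490245 = 0x68C12C45; invert → 0x973ED3BA; add 1 → 0x973ED3BB.
Split into bytes (most-significant first): 97 3E D3 BB.
Big-endian stores the most-significant byte at the lowest address.
So the memory order matches the most-significant-first order: 97 3E D3 BB.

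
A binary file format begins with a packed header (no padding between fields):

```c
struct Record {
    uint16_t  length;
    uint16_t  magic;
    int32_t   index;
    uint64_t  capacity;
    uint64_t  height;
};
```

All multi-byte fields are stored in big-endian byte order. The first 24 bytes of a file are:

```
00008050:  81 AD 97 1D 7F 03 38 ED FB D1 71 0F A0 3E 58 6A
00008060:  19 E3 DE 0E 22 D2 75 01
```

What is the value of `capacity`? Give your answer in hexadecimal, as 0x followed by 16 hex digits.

`capacity` follows `length` (2 B), `magic` (2 B), `index` (4 B), so it starts at offset 2 + 2 + 4 = 8 and occupies 8 bytes.
Bytes at offsets 8..15: FB D1 71 0F A0 3E 58 6A.
Big-endian stores the most-significant byte at the lowest address.
The bytes are already most-significant first: 0xFBD1710FA03E586A.

0xFBD1710FA03E586A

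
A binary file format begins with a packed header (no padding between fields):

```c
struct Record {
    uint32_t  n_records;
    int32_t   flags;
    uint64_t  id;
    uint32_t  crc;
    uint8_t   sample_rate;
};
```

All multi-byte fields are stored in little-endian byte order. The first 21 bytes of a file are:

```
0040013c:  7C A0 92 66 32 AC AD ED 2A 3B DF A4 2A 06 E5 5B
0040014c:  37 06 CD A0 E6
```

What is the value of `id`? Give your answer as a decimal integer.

6621705607342668586

`id` follows `n_records` (4 B), `flags` (4 B), so it starts at offset 4 + 4 = 8 and occupies 8 bytes.
Bytes at offsets 8..15: 2A 3B DF A4 2A 06 E5 5B.
In little-endian order the low byte comes first in memory.
Reassemble most-significant byte first: 5B E5 06 2A A4 DF 3B 2A → 0x5BE5062AA4DF3B2A.
0x5BE5062AA4DF3B2A = 6621705607342668586.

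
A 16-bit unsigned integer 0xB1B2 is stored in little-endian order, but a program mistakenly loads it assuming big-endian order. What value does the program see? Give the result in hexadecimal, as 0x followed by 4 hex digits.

0xB2B1

Stored little-endian, the bytes at ascending addresses are B2 B1.
Read back as big-endian, the last byte is least significant, giving 0xB2B1.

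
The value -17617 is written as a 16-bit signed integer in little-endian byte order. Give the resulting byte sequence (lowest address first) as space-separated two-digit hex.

2F BB

Two's complement of -17617 in 16 bits: 17617 = 0x44D1; invert → 0xBB2E; add 1 → 0xBB2F.
Split into bytes (most-significant first): BB 2F.
Little-endian stores the least-significant byte at the lowest address.
So at ascending addresses the bytes are 2F BB.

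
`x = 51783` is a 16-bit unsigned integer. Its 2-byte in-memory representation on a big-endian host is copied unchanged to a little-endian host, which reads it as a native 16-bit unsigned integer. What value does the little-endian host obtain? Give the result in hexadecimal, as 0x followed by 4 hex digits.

51783 in 16-bit hexadecimal is 0xCA47.
Stored big-endian, the bytes at ascending addresses are CA 47.
Read back as little-endian, the first byte is least significant, giving 0x47CA.

0x47CA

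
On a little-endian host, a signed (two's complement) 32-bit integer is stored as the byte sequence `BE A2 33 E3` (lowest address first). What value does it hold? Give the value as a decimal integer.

-483155266

In little-endian order the low byte comes first in memory.
Reassemble most-significant byte first: E3 33 A2 BE → 0xE333A2BE.
Top bit is set, so as a signed 32-bit value this is 0xE333A2BE − 2^32 = -483155266.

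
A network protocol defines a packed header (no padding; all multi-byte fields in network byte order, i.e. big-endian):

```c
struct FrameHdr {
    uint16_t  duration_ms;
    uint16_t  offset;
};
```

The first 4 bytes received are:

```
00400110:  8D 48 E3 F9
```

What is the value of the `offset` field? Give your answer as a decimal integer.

58361

`offset` follows `duration_ms` (2 bytes), so it starts at byte offset 2 and occupies 2 bytes.
Bytes at offsets 2..3: E3 F9.
Big-endian: lowest address holds the most-significant byte.
The bytes are already most-significant first: 0xE3F9.
0xE3F9 = 58361.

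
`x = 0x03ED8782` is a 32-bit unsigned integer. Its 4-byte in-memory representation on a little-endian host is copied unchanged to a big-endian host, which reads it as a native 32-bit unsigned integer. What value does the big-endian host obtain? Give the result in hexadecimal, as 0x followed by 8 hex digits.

Stored little-endian, the bytes at ascending addresses are 82 87 ED 03.
Read back as big-endian, the last byte is least significant, giving 0x8287ED03.

0x8287ED03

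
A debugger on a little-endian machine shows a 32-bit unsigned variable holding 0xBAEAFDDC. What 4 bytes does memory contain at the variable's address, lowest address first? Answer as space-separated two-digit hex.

DC FD EA BA

Split into bytes (most-significant first): BA EA FD DC.
Little-endian: lowest address holds the least-significant byte.
So at ascending addresses the bytes are DC FD EA BA.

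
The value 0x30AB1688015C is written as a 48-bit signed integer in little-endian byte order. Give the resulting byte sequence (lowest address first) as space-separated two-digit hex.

Split into bytes (most-significant first): 30 AB 16 88 01 5C.
In little-endian order the low byte comes first in memory.
So at ascending addresses the bytes are 5C 01 88 16 AB 30.

5C 01 88 16 AB 30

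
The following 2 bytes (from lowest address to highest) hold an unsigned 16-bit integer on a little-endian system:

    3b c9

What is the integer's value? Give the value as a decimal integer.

51515

Little-endian: lowest address holds the least-significant byte.
Reassemble most-significant byte first: C9 3B → 0xC93B.
0xC93B = 51515.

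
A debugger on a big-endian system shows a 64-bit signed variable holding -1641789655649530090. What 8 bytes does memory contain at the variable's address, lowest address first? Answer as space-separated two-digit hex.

Two's complement of -1641789655649530090 in 64 bits: 1641789655649530090 = 0x16C8CEFE44E6B0EA; invert → 0xE9373101BB194F15; add 1 → 0xE9373101BB194F16.
Split into bytes (most-significant first): E9 37 31 01 BB 19 4F 16.
In big-endian order the high byte comes first in memory.
So the memory order matches the most-significant-first order: E9 37 31 01 BB 19 4F 16.

E9 37 31 01 BB 19 4F 16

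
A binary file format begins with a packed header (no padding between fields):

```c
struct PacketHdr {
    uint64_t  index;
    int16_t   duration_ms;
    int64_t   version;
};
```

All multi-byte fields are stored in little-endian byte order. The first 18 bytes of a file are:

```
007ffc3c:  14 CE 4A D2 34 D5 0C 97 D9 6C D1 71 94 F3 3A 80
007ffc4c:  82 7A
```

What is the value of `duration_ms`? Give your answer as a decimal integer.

27865

`duration_ms` follows `index` (8 bytes), so it starts at byte offset 8 and occupies 2 bytes.
Bytes at offsets 8..9: D9 6C.
Little-endian: lowest address holds the least-significant byte.
Reassemble most-significant byte first: 6C D9 → 0x6CD9.
0x6CD9 = 27865.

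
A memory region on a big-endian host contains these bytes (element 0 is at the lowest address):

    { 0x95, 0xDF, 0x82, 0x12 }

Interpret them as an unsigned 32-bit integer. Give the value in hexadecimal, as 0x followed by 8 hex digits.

0x95DF8212

In big-endian order the high byte comes first in memory.
The bytes are already most-significant first: 0x95DF8212.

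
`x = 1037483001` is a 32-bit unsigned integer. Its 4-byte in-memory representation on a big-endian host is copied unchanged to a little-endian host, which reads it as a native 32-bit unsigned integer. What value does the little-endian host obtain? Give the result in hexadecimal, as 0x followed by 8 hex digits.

1037483001 in 32-bit hexadecimal is 0x3DD6BBF9.
Stored big-endian, the bytes at ascending addresses are 3D D6 BB F9.
Read back as little-endian, the first byte is least significant, giving 0xF9BBD63D.

0xF9BBD63D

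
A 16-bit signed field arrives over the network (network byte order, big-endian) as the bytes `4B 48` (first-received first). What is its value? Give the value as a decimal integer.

In big-endian order the high byte comes first in memory.
The bytes are already most-significant first: 0x4B48.
0x4B48 = 19272.

19272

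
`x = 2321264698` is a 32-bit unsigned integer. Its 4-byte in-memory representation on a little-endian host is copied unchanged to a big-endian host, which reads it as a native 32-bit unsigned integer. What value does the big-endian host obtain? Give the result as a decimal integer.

2321264698 in 32-bit hexadecimal is 0x8A5BB03A.
Stored little-endian, the bytes at ascending addresses are 3A B0 5B 8A.
Read back as big-endian, the last byte is least significant, giving 0x3AB05B8A.
0x3AB05B8A = 984636298.

984636298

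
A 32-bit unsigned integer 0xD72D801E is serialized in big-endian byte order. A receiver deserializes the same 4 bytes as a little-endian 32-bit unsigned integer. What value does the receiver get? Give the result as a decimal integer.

Stored big-endian, the bytes at ascending addresses are D7 2D 80 1E.
Read back as little-endian, the first byte is least significant, giving 0x1E802DD7.
0x1E802DD7 = 511716823.

511716823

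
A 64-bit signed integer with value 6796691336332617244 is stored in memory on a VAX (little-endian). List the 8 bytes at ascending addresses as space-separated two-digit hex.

6796691336332617244 in hexadecimal, padded to 64 bits, is 0x5E52B2C28E14A61C.
Split into bytes (most-significant first): 5E 52 B2 C2 8E 14 A6 1C.
Little-endian: lowest address holds the least-significant byte.
So at ascending addresses the bytes are 1C A6 14 8E C2 B2 52 5E.

1C A6 14 8E C2 B2 52 5E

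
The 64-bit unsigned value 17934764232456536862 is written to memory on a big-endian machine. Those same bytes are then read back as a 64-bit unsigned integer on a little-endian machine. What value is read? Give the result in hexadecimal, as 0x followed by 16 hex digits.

0x1E03F4050C15E5F8

17934764232456536862 in 64-bit hexadecimal is 0xF8E5150C05F4031E.
Stored big-endian, the bytes at ascending addresses are F8 E5 15 0C 05 F4 03 1E.
Read back as little-endian, the first byte is least significant, giving 0x1E03F4050C15E5F8.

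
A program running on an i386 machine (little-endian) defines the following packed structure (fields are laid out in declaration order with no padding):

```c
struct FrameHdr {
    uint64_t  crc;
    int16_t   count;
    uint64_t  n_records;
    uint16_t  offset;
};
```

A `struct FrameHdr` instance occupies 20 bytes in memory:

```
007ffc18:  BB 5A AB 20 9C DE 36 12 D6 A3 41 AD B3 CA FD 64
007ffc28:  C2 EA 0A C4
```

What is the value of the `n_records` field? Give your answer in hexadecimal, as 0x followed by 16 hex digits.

`n_records` follows `crc` (8 B), `count` (2 B), so it starts at offset 8 + 2 = 10 and occupies 8 bytes.
Bytes at offsets 10..17: 41 AD B3 CA FD 64 C2 EA.
In little-endian order the low byte comes first in memory.
Reassemble most-significant byte first: EA C2 64 FD CA B3 AD 41 → 0xEAC264FDCAB3AD41.

0xEAC264FDCAB3AD41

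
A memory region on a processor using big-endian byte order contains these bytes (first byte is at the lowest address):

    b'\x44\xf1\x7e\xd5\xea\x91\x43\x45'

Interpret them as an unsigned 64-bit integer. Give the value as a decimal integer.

4967891321194890053

In big-endian order the high byte comes first in memory.
The bytes are already most-significant first: 0x44F17ED5EA914345.
0x44F17ED5EA914345 = 4967891321194890053.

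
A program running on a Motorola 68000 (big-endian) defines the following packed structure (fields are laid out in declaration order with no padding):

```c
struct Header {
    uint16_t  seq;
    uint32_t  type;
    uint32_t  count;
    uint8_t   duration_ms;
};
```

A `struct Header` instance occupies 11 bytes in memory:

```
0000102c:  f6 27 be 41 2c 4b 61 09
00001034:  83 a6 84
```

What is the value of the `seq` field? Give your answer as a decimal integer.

63015

`seq` is the first field, at byte offset 0, occupying 2 bytes.
Bytes at offsets 0..1: F6 27.
Big-endian stores the most-significant byte at the lowest address.
The bytes are already most-significant first: 0xF627.
0xF627 = 63015.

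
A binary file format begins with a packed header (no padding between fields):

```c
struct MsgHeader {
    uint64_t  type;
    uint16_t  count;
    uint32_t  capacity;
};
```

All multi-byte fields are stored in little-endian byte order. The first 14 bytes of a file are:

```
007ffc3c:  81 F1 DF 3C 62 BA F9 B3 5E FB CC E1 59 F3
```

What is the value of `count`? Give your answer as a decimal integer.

`count` follows `type` (8 bytes), so it starts at byte offset 8 and occupies 2 bytes.
Bytes at offsets 8..9: 5E FB.
Little-endian stores the least-significant byte at the lowest address.
Reassemble most-significant byte first: FB 5E → 0xFB5E.
0xFB5E = 64350.

64350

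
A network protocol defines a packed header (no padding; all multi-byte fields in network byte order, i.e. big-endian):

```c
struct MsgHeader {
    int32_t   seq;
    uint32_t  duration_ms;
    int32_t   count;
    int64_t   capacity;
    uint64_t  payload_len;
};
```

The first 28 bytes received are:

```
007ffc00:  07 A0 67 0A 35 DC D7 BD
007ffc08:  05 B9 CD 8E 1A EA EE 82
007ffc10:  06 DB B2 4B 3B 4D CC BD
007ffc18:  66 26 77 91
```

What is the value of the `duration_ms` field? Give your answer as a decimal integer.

903665597

`duration_ms` follows `seq` (4 bytes), so it starts at byte offset 4 and occupies 4 bytes.
Bytes at offsets 4..7: 35 DC D7 BD.
Big-endian stores the most-significant byte at the lowest address.
The bytes are already most-significant first: 0x35DCD7BD.
0x35DCD7BD = 903665597.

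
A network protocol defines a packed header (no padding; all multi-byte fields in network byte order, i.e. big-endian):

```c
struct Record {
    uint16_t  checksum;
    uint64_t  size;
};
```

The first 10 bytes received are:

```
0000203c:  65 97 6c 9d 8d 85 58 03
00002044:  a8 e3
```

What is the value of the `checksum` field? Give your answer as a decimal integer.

26007

`checksum` is the first field, at byte offset 0, occupying 2 bytes.
Bytes at offsets 0..1: 65 97.
Big-endian: lowest address holds the most-significant byte.
The bytes are already most-significant first: 0x6597.
0x6597 = 26007.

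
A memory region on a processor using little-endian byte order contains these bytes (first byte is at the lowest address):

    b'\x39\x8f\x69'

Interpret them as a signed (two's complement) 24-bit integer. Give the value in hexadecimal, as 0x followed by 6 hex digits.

0x698F39

Little-endian stores the least-significant byte at the lowest address.
Reassemble most-significant byte first: 69 8F 39 → 0x698F39.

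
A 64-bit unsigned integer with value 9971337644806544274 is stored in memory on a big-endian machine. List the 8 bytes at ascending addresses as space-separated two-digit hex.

8A 61 4E C1 EE 2C 9B 92

9971337644806544274 in hexadecimal, padded to 64 bits, is 0x8A614EC1EE2C9B92.
Split into bytes (most-significant first): 8A 61 4E C1 EE 2C 9B 92.
Big-endian stores the most-significant byte at the lowest address.
So the memory order matches the most-significant-first order: 8A 61 4E C1 EE 2C 9B 92.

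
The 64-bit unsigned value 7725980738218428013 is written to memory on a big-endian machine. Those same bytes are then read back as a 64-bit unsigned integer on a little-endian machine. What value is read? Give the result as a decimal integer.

7725980738218428013 in 64-bit hexadecimal is 0x6B38328C2305066D.
Stored big-endian, the bytes at ascending addresses are 6B 38 32 8C 23 05 06 6D.
Read back as little-endian, the first byte is least significant, giving 0x6D0605238C32386B.
0x6D0605238C32386B = 7855972250228504683.

7855972250228504683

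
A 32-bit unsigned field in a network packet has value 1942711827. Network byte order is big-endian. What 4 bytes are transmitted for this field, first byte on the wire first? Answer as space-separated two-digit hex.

1942711827 in hexadecimal, padded to 32 bits, is 0x73CB6E13.
Split into bytes (most-significant first): 73 CB 6E 13.
Big-endian: lowest address holds the most-significant byte.
So the memory order matches the most-significant-first order: 73 CB 6E 13.

73 CB 6E 13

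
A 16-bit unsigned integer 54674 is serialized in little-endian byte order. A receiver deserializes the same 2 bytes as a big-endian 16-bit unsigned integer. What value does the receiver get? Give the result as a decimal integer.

37589

54674 in 16-bit hexadecimal is 0xD592.
Stored little-endian, the bytes at ascending addresses are 92 D5.
Read back as big-endian, the last byte is least significant, giving 0x92D5.
0x92D5 = 37589.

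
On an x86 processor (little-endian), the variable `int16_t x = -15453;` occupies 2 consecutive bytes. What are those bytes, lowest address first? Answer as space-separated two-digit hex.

Two's complement of -15453 in 16 bits: 15453 = 0x3C5D; invert → 0xC3A2; add 1 → 0xC3A3.
Split into bytes (most-significant first): C3 A3.
In little-endian order the low byte comes first in memory.
So at ascending addresses the bytes are A3 C3.

A3 C3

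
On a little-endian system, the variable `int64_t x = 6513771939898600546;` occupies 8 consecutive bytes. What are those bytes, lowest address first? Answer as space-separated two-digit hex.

62 2C 90 61 11 91 65 5A

6513771939898600546 in hexadecimal, padded to 64 bits, is 0x5A65911161902C62.
Split into bytes (most-significant first): 5A 65 91 11 61 90 2C 62.
In little-endian order the low byte comes first in memory.
So at ascending addresses the bytes are 62 2C 90 61 11 91 65 5A.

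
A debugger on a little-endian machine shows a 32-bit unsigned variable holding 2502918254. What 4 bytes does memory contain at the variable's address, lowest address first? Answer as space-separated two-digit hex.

6E 80 2F 95

2502918254 in hexadecimal, padded to 32 bits, is 0x952F806E.
Split into bytes (most-significant first): 95 2F 80 6E.
Little-endian: lowest address holds the least-significant byte.
So at ascending addresses the bytes are 6E 80 2F 95.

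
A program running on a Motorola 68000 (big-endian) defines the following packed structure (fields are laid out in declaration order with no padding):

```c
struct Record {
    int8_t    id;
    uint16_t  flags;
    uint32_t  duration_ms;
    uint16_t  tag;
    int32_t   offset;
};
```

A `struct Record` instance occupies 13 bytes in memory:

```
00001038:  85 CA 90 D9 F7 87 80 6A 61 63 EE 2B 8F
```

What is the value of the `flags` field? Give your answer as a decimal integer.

`flags` follows `id` (1 byte), so it starts at byte offset 1 and occupies 2 bytes.
Bytes at offsets 1..2: CA 90.
Big-endian stores the most-significant byte at the lowest address.
The bytes are already most-significant first: 0xCA90.
0xCA90 = 51856.

51856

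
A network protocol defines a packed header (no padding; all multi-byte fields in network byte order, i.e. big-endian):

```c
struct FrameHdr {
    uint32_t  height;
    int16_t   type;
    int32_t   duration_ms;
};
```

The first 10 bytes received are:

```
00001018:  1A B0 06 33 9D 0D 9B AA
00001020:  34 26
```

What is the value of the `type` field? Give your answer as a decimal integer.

`type` follows `height` (4 bytes), so it starts at byte offset 4 and occupies 2 bytes.
Bytes at offsets 4..5: 9D 0D.
Big-endian: lowest address holds the most-significant byte.
The bytes are already most-significant first: 0x9D0D.
Top bit is set, so as a signed 16-bit value this is 0x9D0D − 2^16 = -25331.

-25331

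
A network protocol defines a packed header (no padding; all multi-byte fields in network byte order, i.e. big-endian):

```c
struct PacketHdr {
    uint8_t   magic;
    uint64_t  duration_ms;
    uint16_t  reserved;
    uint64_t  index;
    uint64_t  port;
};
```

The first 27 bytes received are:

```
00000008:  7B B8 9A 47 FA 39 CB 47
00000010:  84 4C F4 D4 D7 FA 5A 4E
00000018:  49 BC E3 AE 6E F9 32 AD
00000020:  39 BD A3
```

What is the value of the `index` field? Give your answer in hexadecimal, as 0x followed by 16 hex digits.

0xD4D7FA5A4E49BCE3

`index` follows `magic` (1 B), `duration_ms` (8 B), `reserved` (2 B), so it starts at offset 1 + 8 + 2 = 11 and occupies 8 bytes.
Bytes at offsets 11..18: D4 D7 FA 5A 4E 49 BC E3.
Big-endian: lowest address holds the most-significant byte.
The bytes are already most-significant first: 0xD4D7FA5A4E49BCE3.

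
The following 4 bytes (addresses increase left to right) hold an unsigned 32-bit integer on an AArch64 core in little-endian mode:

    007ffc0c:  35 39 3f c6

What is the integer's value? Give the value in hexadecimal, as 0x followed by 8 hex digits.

In little-endian order the low byte comes first in memory.
Reassemble most-significant byte first: C6 3F 39 35 → 0xC63F3935.

0xC63F3935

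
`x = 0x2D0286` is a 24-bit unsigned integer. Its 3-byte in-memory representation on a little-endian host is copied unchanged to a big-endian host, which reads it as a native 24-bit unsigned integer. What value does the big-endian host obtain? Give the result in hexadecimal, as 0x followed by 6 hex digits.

Stored little-endian, the bytes at ascending addresses are 86 02 2D.
Read back as big-endian, the last byte is least significant, giving 0x86022D.

0x86022D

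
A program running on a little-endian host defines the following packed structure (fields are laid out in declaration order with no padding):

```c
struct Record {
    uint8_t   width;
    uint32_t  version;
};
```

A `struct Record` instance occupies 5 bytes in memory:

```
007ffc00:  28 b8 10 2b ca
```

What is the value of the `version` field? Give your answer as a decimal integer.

3391819960

`version` follows `width` (1 byte), so it starts at byte offset 1 and occupies 4 bytes.
Bytes at offsets 1..4: B8 10 2B CA.
Little-endian: lowest address holds the least-significant byte.
Reassemble most-significant byte first: CA 2B 10 B8 → 0xCA2B10B8.
0xCA2B10B8 = 3391819960.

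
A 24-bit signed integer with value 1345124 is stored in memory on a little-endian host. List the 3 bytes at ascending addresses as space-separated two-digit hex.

1345124 in hexadecimal, padded to 24 bits, is 0x148664.
Split into bytes (most-significant first): 14 86 64.
Little-endian: lowest address holds the least-significant byte.
So at ascending addresses the bytes are 64 86 14.

64 86 14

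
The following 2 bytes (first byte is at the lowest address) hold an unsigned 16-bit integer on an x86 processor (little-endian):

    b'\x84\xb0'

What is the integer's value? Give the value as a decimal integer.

45188

Little-endian: lowest address holds the least-significant byte.
Reassemble most-significant byte first: B0 84 → 0xB084.
0xB084 = 45188.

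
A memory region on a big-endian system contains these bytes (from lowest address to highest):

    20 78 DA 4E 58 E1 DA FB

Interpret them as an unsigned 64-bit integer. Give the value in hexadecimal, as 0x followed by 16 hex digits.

In big-endian order the high byte comes first in memory.
The bytes are already most-significant first: 0x2078DA4E58E1DAFB.

0x2078DA4E58E1DAFB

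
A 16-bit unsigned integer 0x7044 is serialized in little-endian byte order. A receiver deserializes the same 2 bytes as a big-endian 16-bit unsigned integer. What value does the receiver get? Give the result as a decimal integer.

Stored little-endian, the bytes at ascending addresses are 44 70.
Read back as big-endian, the last byte is least significant, giving 0x4470.
0x4470 = 17520.

17520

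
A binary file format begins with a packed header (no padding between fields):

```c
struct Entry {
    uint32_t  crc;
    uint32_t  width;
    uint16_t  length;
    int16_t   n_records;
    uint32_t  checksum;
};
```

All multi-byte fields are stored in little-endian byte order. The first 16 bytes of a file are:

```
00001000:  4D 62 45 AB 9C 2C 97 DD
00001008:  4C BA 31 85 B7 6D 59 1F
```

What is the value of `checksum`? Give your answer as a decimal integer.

`checksum` follows `crc` (4 B), `width` (4 B), `length` (2 B), `n_records` (2 B), so it starts at offset 4 + 4 + 2 + 2 = 12 and occupies 4 bytes.
Bytes at offsets 12..15: B7 6D 59 1F.
Little-endian: lowest address holds the least-significant byte.
Reassemble most-significant byte first: 1F 59 6D B7 → 0x1F596DB7.
0x1F596DB7 = 525954487.

525954487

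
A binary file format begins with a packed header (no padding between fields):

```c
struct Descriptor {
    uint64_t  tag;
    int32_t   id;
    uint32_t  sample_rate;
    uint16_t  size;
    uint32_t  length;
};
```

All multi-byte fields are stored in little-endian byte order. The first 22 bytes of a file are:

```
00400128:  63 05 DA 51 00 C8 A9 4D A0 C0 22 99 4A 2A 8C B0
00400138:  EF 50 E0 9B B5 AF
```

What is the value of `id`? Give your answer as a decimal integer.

`id` follows `tag` (8 bytes), so it starts at byte offset 8 and occupies 4 bytes.
Bytes at offsets 8..11: A0 C0 22 99.
In little-endian order the low byte comes first in memory.
Reassemble most-significant byte first: 99 22 C0 A0 → 0x9922C0A0.
Top bit is set, so as a signed 32-bit value this is 0x9922C0A0 − 2^32 = -1725775712.

-1725775712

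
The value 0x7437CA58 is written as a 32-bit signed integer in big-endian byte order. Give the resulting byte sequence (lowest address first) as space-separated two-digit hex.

Split into bytes (most-significant first): 74 37 CA 58.
Big-endian: lowest address holds the most-significant byte.
So the memory order matches the most-significant-first order: 74 37 CA 58.

74 37 CA 58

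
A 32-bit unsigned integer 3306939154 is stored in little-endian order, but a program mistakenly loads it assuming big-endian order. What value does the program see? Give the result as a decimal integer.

3306939154 in 32-bit hexadecimal is 0xC51BE312.
Stored little-endian, the bytes at ascending addresses are 12 E3 1B C5.
Read back as big-endian, the last byte is least significant, giving 0x12E31BC5.
0x12E31BC5 = 316873669.

316873669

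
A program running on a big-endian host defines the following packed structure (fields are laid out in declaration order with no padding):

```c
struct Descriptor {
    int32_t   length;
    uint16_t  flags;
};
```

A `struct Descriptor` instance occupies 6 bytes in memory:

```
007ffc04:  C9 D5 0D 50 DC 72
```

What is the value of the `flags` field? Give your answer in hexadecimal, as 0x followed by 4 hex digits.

0xDC72

`flags` follows `length` (4 bytes), so it starts at byte offset 4 and occupies 2 bytes.
Bytes at offsets 4..5: DC 72.
Big-endian stores the most-significant byte at the lowest address.
The bytes are already most-significant first: 0xDC72.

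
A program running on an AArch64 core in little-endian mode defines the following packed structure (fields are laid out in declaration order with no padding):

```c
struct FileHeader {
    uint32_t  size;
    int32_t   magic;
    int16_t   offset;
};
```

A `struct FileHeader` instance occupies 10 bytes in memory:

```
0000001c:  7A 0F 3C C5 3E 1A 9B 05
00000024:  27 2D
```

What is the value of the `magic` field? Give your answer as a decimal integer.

`magic` follows `size` (4 bytes), so it starts at byte offset 4 and occupies 4 bytes.
Bytes at offsets 4..7: 3E 1A 9B 05.
Little-endian: lowest address holds the least-significant byte.
Reassemble most-significant byte first: 05 9B 1A 3E → 0x059B1A3E.
0x059B1A3E = 94050878.

94050878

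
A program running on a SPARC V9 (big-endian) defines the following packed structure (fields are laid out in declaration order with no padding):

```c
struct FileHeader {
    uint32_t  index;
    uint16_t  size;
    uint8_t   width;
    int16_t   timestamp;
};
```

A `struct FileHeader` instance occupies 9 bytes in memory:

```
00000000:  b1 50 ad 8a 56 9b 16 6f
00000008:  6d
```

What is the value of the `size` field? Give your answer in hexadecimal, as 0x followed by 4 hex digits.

0x569B

`size` follows `index` (4 bytes), so it starts at byte offset 4 and occupies 2 bytes.
Bytes at offsets 4..5: 56 9B.
Big-endian: lowest address holds the most-significant byte.
The bytes are already most-significant first: 0x569B.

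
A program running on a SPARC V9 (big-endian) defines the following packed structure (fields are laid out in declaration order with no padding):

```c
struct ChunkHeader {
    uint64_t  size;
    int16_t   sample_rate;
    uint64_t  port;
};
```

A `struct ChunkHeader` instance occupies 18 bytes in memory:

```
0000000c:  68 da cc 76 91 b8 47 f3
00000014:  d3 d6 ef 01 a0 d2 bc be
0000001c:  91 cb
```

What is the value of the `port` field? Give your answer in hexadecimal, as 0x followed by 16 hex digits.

`port` follows `size` (8 B), `sample_rate` (2 B), so it starts at offset 8 + 2 = 10 and occupies 8 bytes.
Bytes at offsets 10..17: EF 01 A0 D2 BC BE 91 CB.
Big-endian: lowest address holds the most-significant byte.
The bytes are already most-significant first: 0xEF01A0D2BCBE91CB.

0xEF01A0D2BCBE91CB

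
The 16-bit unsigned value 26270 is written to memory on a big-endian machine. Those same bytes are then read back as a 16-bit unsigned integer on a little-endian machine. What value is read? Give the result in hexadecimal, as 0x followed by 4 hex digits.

26270 in 16-bit hexadecimal is 0x669E.
Stored big-endian, the bytes at ascending addresses are 66 9E.
Read back as little-endian, the first byte is least significant, giving 0x9E66.

0x9E66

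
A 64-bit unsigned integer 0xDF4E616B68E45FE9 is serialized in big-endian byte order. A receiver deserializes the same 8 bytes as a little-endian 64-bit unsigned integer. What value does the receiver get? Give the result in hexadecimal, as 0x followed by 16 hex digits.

0xE95FE4686B614EDF

Stored big-endian, the bytes at ascending addresses are DF 4E 61 6B 68 E4 5F E9.
Read back as little-endian, the first byte is least significant, giving 0xE95FE4686B614EDF.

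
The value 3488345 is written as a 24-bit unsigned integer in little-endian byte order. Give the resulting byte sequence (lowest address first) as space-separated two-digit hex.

59 3A 35

3488345 in hexadecimal, padded to 24 bits, is 0x353A59.
Split into bytes (most-significant first): 35 3A 59.
Little-endian stores the least-significant byte at the lowest address.
So at ascending addresses the bytes are 59 3A 35.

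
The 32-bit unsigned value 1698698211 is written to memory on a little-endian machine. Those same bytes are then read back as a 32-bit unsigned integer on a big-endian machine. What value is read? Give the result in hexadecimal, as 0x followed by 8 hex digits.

1698698211 in 32-bit hexadecimal is 0x654013E3.
Stored little-endian, the bytes at ascending addresses are E3 13 40 65.
Read back as big-endian, the last byte is least significant, giving 0xE3134065.

0xE3134065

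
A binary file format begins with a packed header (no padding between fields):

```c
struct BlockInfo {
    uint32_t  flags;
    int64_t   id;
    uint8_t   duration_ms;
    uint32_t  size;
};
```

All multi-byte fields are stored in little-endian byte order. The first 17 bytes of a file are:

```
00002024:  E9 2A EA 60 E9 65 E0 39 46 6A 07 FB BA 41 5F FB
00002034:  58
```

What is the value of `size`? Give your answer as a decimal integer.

1492868929

`size` follows `flags` (4 B), `id` (8 B), `duration_ms` (1 B), so it starts at offset 4 + 8 + 1 = 13 and occupies 4 bytes.
Bytes at offsets 13..16: 41 5F FB 58.
Little-endian: lowest address holds the least-significant byte.
Reassemble most-significant byte first: 58 FB 5F 41 → 0x58FB5F41.
0x58FB5F41 = 1492868929.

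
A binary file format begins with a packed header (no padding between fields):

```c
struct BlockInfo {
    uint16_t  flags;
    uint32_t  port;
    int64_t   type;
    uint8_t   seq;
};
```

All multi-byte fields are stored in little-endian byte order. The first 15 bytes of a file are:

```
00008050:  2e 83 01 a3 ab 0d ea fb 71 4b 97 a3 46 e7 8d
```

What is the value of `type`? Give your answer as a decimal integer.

-1781556732377302038

`type` follows `flags` (2 B), `port` (4 B), so it starts at offset 2 + 4 = 6 and occupies 8 bytes.
Bytes at offsets 6..13: EA FB 71 4B 97 A3 46 E7.
Little-endian stores the least-significant byte at the lowest address.
Reassemble most-significant byte first: E7 46 A3 97 4B 71 FB EA → 0xE746A3974B71FBEA.
Top bit is set, so as a signed 64-bit value this is 0xE746A3974B71FBEA − 2^64 = -1781556732377302038.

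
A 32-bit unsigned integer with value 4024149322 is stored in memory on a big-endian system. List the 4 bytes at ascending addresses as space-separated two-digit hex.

EF DB A5 4A

4024149322 in hexadecimal, padded to 32 bits, is 0xEFDBA54A.
Split into bytes (most-significant first): EF DB A5 4A.
Big-endian stores the most-significant byte at the lowest address.
So the memory order matches the most-significant-first order: EF DB A5 4A.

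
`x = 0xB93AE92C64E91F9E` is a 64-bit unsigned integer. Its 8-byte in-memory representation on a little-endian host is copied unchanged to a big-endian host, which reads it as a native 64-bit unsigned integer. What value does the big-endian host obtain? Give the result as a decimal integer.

11394082198730128057

Stored little-endian, the bytes at ascending addresses are 9E 1F E9 64 2C E9 3A B9.
Read back as big-endian, the last byte is least significant, giving 0x9E1FE9642CE93AB9.
0x9E1FE9642CE93AB9 = 11394082198730128057.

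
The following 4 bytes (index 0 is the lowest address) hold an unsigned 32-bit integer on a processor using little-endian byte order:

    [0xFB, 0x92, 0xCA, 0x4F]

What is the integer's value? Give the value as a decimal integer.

Little-endian: lowest address holds the least-significant byte.
Reassemble most-significant byte first: 4F CA 92 FB → 0x4FCA92FB.
0x4FCA92FB = 1338675963.

1338675963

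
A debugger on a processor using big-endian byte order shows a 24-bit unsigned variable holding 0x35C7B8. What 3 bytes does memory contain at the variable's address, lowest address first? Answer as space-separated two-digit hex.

Split into bytes (most-significant first): 35 C7 B8.
Big-endian: lowest address holds the most-significant byte.
So the memory order matches the most-significant-first order: 35 C7 B8.

35 C7 B8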